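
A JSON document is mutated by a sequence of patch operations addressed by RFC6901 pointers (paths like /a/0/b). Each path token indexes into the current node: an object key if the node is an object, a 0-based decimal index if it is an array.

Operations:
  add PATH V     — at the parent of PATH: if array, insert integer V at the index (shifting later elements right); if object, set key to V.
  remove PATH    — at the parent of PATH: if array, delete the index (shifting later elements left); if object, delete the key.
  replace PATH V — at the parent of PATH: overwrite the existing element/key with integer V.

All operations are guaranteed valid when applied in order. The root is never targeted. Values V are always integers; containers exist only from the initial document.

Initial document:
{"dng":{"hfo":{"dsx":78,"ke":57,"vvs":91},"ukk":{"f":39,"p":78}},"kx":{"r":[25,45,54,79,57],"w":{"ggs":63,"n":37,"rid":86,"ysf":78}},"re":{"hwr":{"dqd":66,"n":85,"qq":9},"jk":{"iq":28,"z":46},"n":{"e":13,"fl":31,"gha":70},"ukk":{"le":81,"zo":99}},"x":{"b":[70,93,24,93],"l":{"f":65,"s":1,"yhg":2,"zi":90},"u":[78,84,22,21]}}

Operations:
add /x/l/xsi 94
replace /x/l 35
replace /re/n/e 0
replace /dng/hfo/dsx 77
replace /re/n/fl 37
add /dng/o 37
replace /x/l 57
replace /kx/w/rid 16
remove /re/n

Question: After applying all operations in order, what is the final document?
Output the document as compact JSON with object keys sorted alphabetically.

Answer: {"dng":{"hfo":{"dsx":77,"ke":57,"vvs":91},"o":37,"ukk":{"f":39,"p":78}},"kx":{"r":[25,45,54,79,57],"w":{"ggs":63,"n":37,"rid":16,"ysf":78}},"re":{"hwr":{"dqd":66,"n":85,"qq":9},"jk":{"iq":28,"z":46},"ukk":{"le":81,"zo":99}},"x":{"b":[70,93,24,93],"l":57,"u":[78,84,22,21]}}

Derivation:
After op 1 (add /x/l/xsi 94): {"dng":{"hfo":{"dsx":78,"ke":57,"vvs":91},"ukk":{"f":39,"p":78}},"kx":{"r":[25,45,54,79,57],"w":{"ggs":63,"n":37,"rid":86,"ysf":78}},"re":{"hwr":{"dqd":66,"n":85,"qq":9},"jk":{"iq":28,"z":46},"n":{"e":13,"fl":31,"gha":70},"ukk":{"le":81,"zo":99}},"x":{"b":[70,93,24,93],"l":{"f":65,"s":1,"xsi":94,"yhg":2,"zi":90},"u":[78,84,22,21]}}
After op 2 (replace /x/l 35): {"dng":{"hfo":{"dsx":78,"ke":57,"vvs":91},"ukk":{"f":39,"p":78}},"kx":{"r":[25,45,54,79,57],"w":{"ggs":63,"n":37,"rid":86,"ysf":78}},"re":{"hwr":{"dqd":66,"n":85,"qq":9},"jk":{"iq":28,"z":46},"n":{"e":13,"fl":31,"gha":70},"ukk":{"le":81,"zo":99}},"x":{"b":[70,93,24,93],"l":35,"u":[78,84,22,21]}}
After op 3 (replace /re/n/e 0): {"dng":{"hfo":{"dsx":78,"ke":57,"vvs":91},"ukk":{"f":39,"p":78}},"kx":{"r":[25,45,54,79,57],"w":{"ggs":63,"n":37,"rid":86,"ysf":78}},"re":{"hwr":{"dqd":66,"n":85,"qq":9},"jk":{"iq":28,"z":46},"n":{"e":0,"fl":31,"gha":70},"ukk":{"le":81,"zo":99}},"x":{"b":[70,93,24,93],"l":35,"u":[78,84,22,21]}}
After op 4 (replace /dng/hfo/dsx 77): {"dng":{"hfo":{"dsx":77,"ke":57,"vvs":91},"ukk":{"f":39,"p":78}},"kx":{"r":[25,45,54,79,57],"w":{"ggs":63,"n":37,"rid":86,"ysf":78}},"re":{"hwr":{"dqd":66,"n":85,"qq":9},"jk":{"iq":28,"z":46},"n":{"e":0,"fl":31,"gha":70},"ukk":{"le":81,"zo":99}},"x":{"b":[70,93,24,93],"l":35,"u":[78,84,22,21]}}
After op 5 (replace /re/n/fl 37): {"dng":{"hfo":{"dsx":77,"ke":57,"vvs":91},"ukk":{"f":39,"p":78}},"kx":{"r":[25,45,54,79,57],"w":{"ggs":63,"n":37,"rid":86,"ysf":78}},"re":{"hwr":{"dqd":66,"n":85,"qq":9},"jk":{"iq":28,"z":46},"n":{"e":0,"fl":37,"gha":70},"ukk":{"le":81,"zo":99}},"x":{"b":[70,93,24,93],"l":35,"u":[78,84,22,21]}}
After op 6 (add /dng/o 37): {"dng":{"hfo":{"dsx":77,"ke":57,"vvs":91},"o":37,"ukk":{"f":39,"p":78}},"kx":{"r":[25,45,54,79,57],"w":{"ggs":63,"n":37,"rid":86,"ysf":78}},"re":{"hwr":{"dqd":66,"n":85,"qq":9},"jk":{"iq":28,"z":46},"n":{"e":0,"fl":37,"gha":70},"ukk":{"le":81,"zo":99}},"x":{"b":[70,93,24,93],"l":35,"u":[78,84,22,21]}}
After op 7 (replace /x/l 57): {"dng":{"hfo":{"dsx":77,"ke":57,"vvs":91},"o":37,"ukk":{"f":39,"p":78}},"kx":{"r":[25,45,54,79,57],"w":{"ggs":63,"n":37,"rid":86,"ysf":78}},"re":{"hwr":{"dqd":66,"n":85,"qq":9},"jk":{"iq":28,"z":46},"n":{"e":0,"fl":37,"gha":70},"ukk":{"le":81,"zo":99}},"x":{"b":[70,93,24,93],"l":57,"u":[78,84,22,21]}}
After op 8 (replace /kx/w/rid 16): {"dng":{"hfo":{"dsx":77,"ke":57,"vvs":91},"o":37,"ukk":{"f":39,"p":78}},"kx":{"r":[25,45,54,79,57],"w":{"ggs":63,"n":37,"rid":16,"ysf":78}},"re":{"hwr":{"dqd":66,"n":85,"qq":9},"jk":{"iq":28,"z":46},"n":{"e":0,"fl":37,"gha":70},"ukk":{"le":81,"zo":99}},"x":{"b":[70,93,24,93],"l":57,"u":[78,84,22,21]}}
After op 9 (remove /re/n): {"dng":{"hfo":{"dsx":77,"ke":57,"vvs":91},"o":37,"ukk":{"f":39,"p":78}},"kx":{"r":[25,45,54,79,57],"w":{"ggs":63,"n":37,"rid":16,"ysf":78}},"re":{"hwr":{"dqd":66,"n":85,"qq":9},"jk":{"iq":28,"z":46},"ukk":{"le":81,"zo":99}},"x":{"b":[70,93,24,93],"l":57,"u":[78,84,22,21]}}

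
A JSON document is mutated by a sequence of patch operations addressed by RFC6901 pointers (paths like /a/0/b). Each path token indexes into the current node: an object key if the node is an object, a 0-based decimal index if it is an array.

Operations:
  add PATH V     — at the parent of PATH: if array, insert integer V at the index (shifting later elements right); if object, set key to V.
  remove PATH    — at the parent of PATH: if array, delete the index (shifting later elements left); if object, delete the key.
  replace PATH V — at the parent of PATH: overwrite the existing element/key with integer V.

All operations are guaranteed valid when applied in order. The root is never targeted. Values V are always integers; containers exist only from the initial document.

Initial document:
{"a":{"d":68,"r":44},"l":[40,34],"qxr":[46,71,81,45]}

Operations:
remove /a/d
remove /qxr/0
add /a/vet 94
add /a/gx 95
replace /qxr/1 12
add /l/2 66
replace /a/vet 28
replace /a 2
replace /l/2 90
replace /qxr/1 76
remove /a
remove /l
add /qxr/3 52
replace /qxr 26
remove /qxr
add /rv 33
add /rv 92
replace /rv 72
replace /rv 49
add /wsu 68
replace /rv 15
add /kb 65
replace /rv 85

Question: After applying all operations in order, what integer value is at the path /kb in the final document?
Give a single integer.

Answer: 65

Derivation:
After op 1 (remove /a/d): {"a":{"r":44},"l":[40,34],"qxr":[46,71,81,45]}
After op 2 (remove /qxr/0): {"a":{"r":44},"l":[40,34],"qxr":[71,81,45]}
After op 3 (add /a/vet 94): {"a":{"r":44,"vet":94},"l":[40,34],"qxr":[71,81,45]}
After op 4 (add /a/gx 95): {"a":{"gx":95,"r":44,"vet":94},"l":[40,34],"qxr":[71,81,45]}
After op 5 (replace /qxr/1 12): {"a":{"gx":95,"r":44,"vet":94},"l":[40,34],"qxr":[71,12,45]}
After op 6 (add /l/2 66): {"a":{"gx":95,"r":44,"vet":94},"l":[40,34,66],"qxr":[71,12,45]}
After op 7 (replace /a/vet 28): {"a":{"gx":95,"r":44,"vet":28},"l":[40,34,66],"qxr":[71,12,45]}
After op 8 (replace /a 2): {"a":2,"l":[40,34,66],"qxr":[71,12,45]}
After op 9 (replace /l/2 90): {"a":2,"l":[40,34,90],"qxr":[71,12,45]}
After op 10 (replace /qxr/1 76): {"a":2,"l":[40,34,90],"qxr":[71,76,45]}
After op 11 (remove /a): {"l":[40,34,90],"qxr":[71,76,45]}
After op 12 (remove /l): {"qxr":[71,76,45]}
After op 13 (add /qxr/3 52): {"qxr":[71,76,45,52]}
After op 14 (replace /qxr 26): {"qxr":26}
After op 15 (remove /qxr): {}
After op 16 (add /rv 33): {"rv":33}
After op 17 (add /rv 92): {"rv":92}
After op 18 (replace /rv 72): {"rv":72}
After op 19 (replace /rv 49): {"rv":49}
After op 20 (add /wsu 68): {"rv":49,"wsu":68}
After op 21 (replace /rv 15): {"rv":15,"wsu":68}
After op 22 (add /kb 65): {"kb":65,"rv":15,"wsu":68}
After op 23 (replace /rv 85): {"kb":65,"rv":85,"wsu":68}
Value at /kb: 65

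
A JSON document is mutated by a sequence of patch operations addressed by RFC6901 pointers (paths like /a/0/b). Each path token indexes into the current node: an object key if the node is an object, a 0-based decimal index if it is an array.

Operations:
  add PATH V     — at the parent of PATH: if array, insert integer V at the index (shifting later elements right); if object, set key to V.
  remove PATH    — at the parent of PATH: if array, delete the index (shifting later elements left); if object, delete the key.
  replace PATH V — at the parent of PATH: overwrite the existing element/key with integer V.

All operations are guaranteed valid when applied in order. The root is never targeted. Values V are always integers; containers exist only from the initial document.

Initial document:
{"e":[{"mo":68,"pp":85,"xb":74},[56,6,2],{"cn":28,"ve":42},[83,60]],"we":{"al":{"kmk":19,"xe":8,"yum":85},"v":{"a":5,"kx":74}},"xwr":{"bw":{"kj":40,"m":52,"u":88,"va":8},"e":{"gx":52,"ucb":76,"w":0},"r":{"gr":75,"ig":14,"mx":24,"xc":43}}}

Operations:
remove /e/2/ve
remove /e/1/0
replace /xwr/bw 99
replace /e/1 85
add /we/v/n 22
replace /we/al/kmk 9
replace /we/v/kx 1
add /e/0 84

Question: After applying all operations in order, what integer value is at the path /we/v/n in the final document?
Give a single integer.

After op 1 (remove /e/2/ve): {"e":[{"mo":68,"pp":85,"xb":74},[56,6,2],{"cn":28},[83,60]],"we":{"al":{"kmk":19,"xe":8,"yum":85},"v":{"a":5,"kx":74}},"xwr":{"bw":{"kj":40,"m":52,"u":88,"va":8},"e":{"gx":52,"ucb":76,"w":0},"r":{"gr":75,"ig":14,"mx":24,"xc":43}}}
After op 2 (remove /e/1/0): {"e":[{"mo":68,"pp":85,"xb":74},[6,2],{"cn":28},[83,60]],"we":{"al":{"kmk":19,"xe":8,"yum":85},"v":{"a":5,"kx":74}},"xwr":{"bw":{"kj":40,"m":52,"u":88,"va":8},"e":{"gx":52,"ucb":76,"w":0},"r":{"gr":75,"ig":14,"mx":24,"xc":43}}}
After op 3 (replace /xwr/bw 99): {"e":[{"mo":68,"pp":85,"xb":74},[6,2],{"cn":28},[83,60]],"we":{"al":{"kmk":19,"xe":8,"yum":85},"v":{"a":5,"kx":74}},"xwr":{"bw":99,"e":{"gx":52,"ucb":76,"w":0},"r":{"gr":75,"ig":14,"mx":24,"xc":43}}}
After op 4 (replace /e/1 85): {"e":[{"mo":68,"pp":85,"xb":74},85,{"cn":28},[83,60]],"we":{"al":{"kmk":19,"xe":8,"yum":85},"v":{"a":5,"kx":74}},"xwr":{"bw":99,"e":{"gx":52,"ucb":76,"w":0},"r":{"gr":75,"ig":14,"mx":24,"xc":43}}}
After op 5 (add /we/v/n 22): {"e":[{"mo":68,"pp":85,"xb":74},85,{"cn":28},[83,60]],"we":{"al":{"kmk":19,"xe":8,"yum":85},"v":{"a":5,"kx":74,"n":22}},"xwr":{"bw":99,"e":{"gx":52,"ucb":76,"w":0},"r":{"gr":75,"ig":14,"mx":24,"xc":43}}}
After op 6 (replace /we/al/kmk 9): {"e":[{"mo":68,"pp":85,"xb":74},85,{"cn":28},[83,60]],"we":{"al":{"kmk":9,"xe":8,"yum":85},"v":{"a":5,"kx":74,"n":22}},"xwr":{"bw":99,"e":{"gx":52,"ucb":76,"w":0},"r":{"gr":75,"ig":14,"mx":24,"xc":43}}}
After op 7 (replace /we/v/kx 1): {"e":[{"mo":68,"pp":85,"xb":74},85,{"cn":28},[83,60]],"we":{"al":{"kmk":9,"xe":8,"yum":85},"v":{"a":5,"kx":1,"n":22}},"xwr":{"bw":99,"e":{"gx":52,"ucb":76,"w":0},"r":{"gr":75,"ig":14,"mx":24,"xc":43}}}
After op 8 (add /e/0 84): {"e":[84,{"mo":68,"pp":85,"xb":74},85,{"cn":28},[83,60]],"we":{"al":{"kmk":9,"xe":8,"yum":85},"v":{"a":5,"kx":1,"n":22}},"xwr":{"bw":99,"e":{"gx":52,"ucb":76,"w":0},"r":{"gr":75,"ig":14,"mx":24,"xc":43}}}
Value at /we/v/n: 22

Answer: 22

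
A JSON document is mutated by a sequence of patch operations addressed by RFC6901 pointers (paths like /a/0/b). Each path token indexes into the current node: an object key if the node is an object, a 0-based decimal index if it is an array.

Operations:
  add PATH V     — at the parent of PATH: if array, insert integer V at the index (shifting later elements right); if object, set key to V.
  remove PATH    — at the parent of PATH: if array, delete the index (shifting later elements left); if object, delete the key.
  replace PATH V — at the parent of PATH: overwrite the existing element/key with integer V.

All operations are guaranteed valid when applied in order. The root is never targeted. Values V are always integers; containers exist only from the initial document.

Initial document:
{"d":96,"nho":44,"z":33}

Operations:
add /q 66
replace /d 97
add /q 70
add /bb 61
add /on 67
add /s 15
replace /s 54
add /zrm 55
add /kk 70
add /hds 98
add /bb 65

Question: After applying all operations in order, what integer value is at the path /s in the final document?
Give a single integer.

After op 1 (add /q 66): {"d":96,"nho":44,"q":66,"z":33}
After op 2 (replace /d 97): {"d":97,"nho":44,"q":66,"z":33}
After op 3 (add /q 70): {"d":97,"nho":44,"q":70,"z":33}
After op 4 (add /bb 61): {"bb":61,"d":97,"nho":44,"q":70,"z":33}
After op 5 (add /on 67): {"bb":61,"d":97,"nho":44,"on":67,"q":70,"z":33}
After op 6 (add /s 15): {"bb":61,"d":97,"nho":44,"on":67,"q":70,"s":15,"z":33}
After op 7 (replace /s 54): {"bb":61,"d":97,"nho":44,"on":67,"q":70,"s":54,"z":33}
After op 8 (add /zrm 55): {"bb":61,"d":97,"nho":44,"on":67,"q":70,"s":54,"z":33,"zrm":55}
After op 9 (add /kk 70): {"bb":61,"d":97,"kk":70,"nho":44,"on":67,"q":70,"s":54,"z":33,"zrm":55}
After op 10 (add /hds 98): {"bb":61,"d":97,"hds":98,"kk":70,"nho":44,"on":67,"q":70,"s":54,"z":33,"zrm":55}
After op 11 (add /bb 65): {"bb":65,"d":97,"hds":98,"kk":70,"nho":44,"on":67,"q":70,"s":54,"z":33,"zrm":55}
Value at /s: 54

Answer: 54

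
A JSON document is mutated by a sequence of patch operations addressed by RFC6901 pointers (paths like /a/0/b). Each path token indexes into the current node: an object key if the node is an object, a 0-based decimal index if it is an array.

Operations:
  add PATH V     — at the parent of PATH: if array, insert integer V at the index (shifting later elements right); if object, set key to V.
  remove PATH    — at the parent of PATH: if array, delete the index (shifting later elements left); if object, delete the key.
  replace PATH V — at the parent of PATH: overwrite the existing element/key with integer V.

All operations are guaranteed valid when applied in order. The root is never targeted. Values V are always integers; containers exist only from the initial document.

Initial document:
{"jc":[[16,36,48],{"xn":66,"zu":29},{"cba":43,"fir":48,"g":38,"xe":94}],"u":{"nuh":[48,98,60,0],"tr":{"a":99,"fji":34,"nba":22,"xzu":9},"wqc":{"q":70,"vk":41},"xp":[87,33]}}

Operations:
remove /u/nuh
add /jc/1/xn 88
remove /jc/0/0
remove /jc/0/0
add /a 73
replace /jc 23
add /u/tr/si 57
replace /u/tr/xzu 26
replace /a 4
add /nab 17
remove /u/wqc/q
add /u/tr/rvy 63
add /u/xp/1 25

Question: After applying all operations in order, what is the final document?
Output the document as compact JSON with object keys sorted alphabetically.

After op 1 (remove /u/nuh): {"jc":[[16,36,48],{"xn":66,"zu":29},{"cba":43,"fir":48,"g":38,"xe":94}],"u":{"tr":{"a":99,"fji":34,"nba":22,"xzu":9},"wqc":{"q":70,"vk":41},"xp":[87,33]}}
After op 2 (add /jc/1/xn 88): {"jc":[[16,36,48],{"xn":88,"zu":29},{"cba":43,"fir":48,"g":38,"xe":94}],"u":{"tr":{"a":99,"fji":34,"nba":22,"xzu":9},"wqc":{"q":70,"vk":41},"xp":[87,33]}}
After op 3 (remove /jc/0/0): {"jc":[[36,48],{"xn":88,"zu":29},{"cba":43,"fir":48,"g":38,"xe":94}],"u":{"tr":{"a":99,"fji":34,"nba":22,"xzu":9},"wqc":{"q":70,"vk":41},"xp":[87,33]}}
After op 4 (remove /jc/0/0): {"jc":[[48],{"xn":88,"zu":29},{"cba":43,"fir":48,"g":38,"xe":94}],"u":{"tr":{"a":99,"fji":34,"nba":22,"xzu":9},"wqc":{"q":70,"vk":41},"xp":[87,33]}}
After op 5 (add /a 73): {"a":73,"jc":[[48],{"xn":88,"zu":29},{"cba":43,"fir":48,"g":38,"xe":94}],"u":{"tr":{"a":99,"fji":34,"nba":22,"xzu":9},"wqc":{"q":70,"vk":41},"xp":[87,33]}}
After op 6 (replace /jc 23): {"a":73,"jc":23,"u":{"tr":{"a":99,"fji":34,"nba":22,"xzu":9},"wqc":{"q":70,"vk":41},"xp":[87,33]}}
After op 7 (add /u/tr/si 57): {"a":73,"jc":23,"u":{"tr":{"a":99,"fji":34,"nba":22,"si":57,"xzu":9},"wqc":{"q":70,"vk":41},"xp":[87,33]}}
After op 8 (replace /u/tr/xzu 26): {"a":73,"jc":23,"u":{"tr":{"a":99,"fji":34,"nba":22,"si":57,"xzu":26},"wqc":{"q":70,"vk":41},"xp":[87,33]}}
After op 9 (replace /a 4): {"a":4,"jc":23,"u":{"tr":{"a":99,"fji":34,"nba":22,"si":57,"xzu":26},"wqc":{"q":70,"vk":41},"xp":[87,33]}}
After op 10 (add /nab 17): {"a":4,"jc":23,"nab":17,"u":{"tr":{"a":99,"fji":34,"nba":22,"si":57,"xzu":26},"wqc":{"q":70,"vk":41},"xp":[87,33]}}
After op 11 (remove /u/wqc/q): {"a":4,"jc":23,"nab":17,"u":{"tr":{"a":99,"fji":34,"nba":22,"si":57,"xzu":26},"wqc":{"vk":41},"xp":[87,33]}}
After op 12 (add /u/tr/rvy 63): {"a":4,"jc":23,"nab":17,"u":{"tr":{"a":99,"fji":34,"nba":22,"rvy":63,"si":57,"xzu":26},"wqc":{"vk":41},"xp":[87,33]}}
After op 13 (add /u/xp/1 25): {"a":4,"jc":23,"nab":17,"u":{"tr":{"a":99,"fji":34,"nba":22,"rvy":63,"si":57,"xzu":26},"wqc":{"vk":41},"xp":[87,25,33]}}

Answer: {"a":4,"jc":23,"nab":17,"u":{"tr":{"a":99,"fji":34,"nba":22,"rvy":63,"si":57,"xzu":26},"wqc":{"vk":41},"xp":[87,25,33]}}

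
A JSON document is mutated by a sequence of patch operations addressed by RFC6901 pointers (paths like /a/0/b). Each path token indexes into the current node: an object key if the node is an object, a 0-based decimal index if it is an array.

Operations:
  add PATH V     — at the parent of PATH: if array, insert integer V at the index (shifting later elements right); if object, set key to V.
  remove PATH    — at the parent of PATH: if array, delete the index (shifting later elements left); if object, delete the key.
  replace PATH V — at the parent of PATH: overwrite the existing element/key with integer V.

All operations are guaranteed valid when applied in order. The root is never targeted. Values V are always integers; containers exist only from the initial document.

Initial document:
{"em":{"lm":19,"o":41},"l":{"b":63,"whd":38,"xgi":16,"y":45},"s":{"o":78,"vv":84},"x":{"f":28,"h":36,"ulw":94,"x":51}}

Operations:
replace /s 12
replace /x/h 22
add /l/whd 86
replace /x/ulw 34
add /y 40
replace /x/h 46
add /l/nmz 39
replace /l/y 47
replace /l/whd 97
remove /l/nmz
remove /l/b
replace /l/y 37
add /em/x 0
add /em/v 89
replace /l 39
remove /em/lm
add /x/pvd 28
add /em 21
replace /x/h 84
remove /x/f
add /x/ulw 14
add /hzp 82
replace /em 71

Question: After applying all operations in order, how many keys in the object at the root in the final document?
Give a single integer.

Answer: 6

Derivation:
After op 1 (replace /s 12): {"em":{"lm":19,"o":41},"l":{"b":63,"whd":38,"xgi":16,"y":45},"s":12,"x":{"f":28,"h":36,"ulw":94,"x":51}}
After op 2 (replace /x/h 22): {"em":{"lm":19,"o":41},"l":{"b":63,"whd":38,"xgi":16,"y":45},"s":12,"x":{"f":28,"h":22,"ulw":94,"x":51}}
After op 3 (add /l/whd 86): {"em":{"lm":19,"o":41},"l":{"b":63,"whd":86,"xgi":16,"y":45},"s":12,"x":{"f":28,"h":22,"ulw":94,"x":51}}
After op 4 (replace /x/ulw 34): {"em":{"lm":19,"o":41},"l":{"b":63,"whd":86,"xgi":16,"y":45},"s":12,"x":{"f":28,"h":22,"ulw":34,"x":51}}
After op 5 (add /y 40): {"em":{"lm":19,"o":41},"l":{"b":63,"whd":86,"xgi":16,"y":45},"s":12,"x":{"f":28,"h":22,"ulw":34,"x":51},"y":40}
After op 6 (replace /x/h 46): {"em":{"lm":19,"o":41},"l":{"b":63,"whd":86,"xgi":16,"y":45},"s":12,"x":{"f":28,"h":46,"ulw":34,"x":51},"y":40}
After op 7 (add /l/nmz 39): {"em":{"lm":19,"o":41},"l":{"b":63,"nmz":39,"whd":86,"xgi":16,"y":45},"s":12,"x":{"f":28,"h":46,"ulw":34,"x":51},"y":40}
After op 8 (replace /l/y 47): {"em":{"lm":19,"o":41},"l":{"b":63,"nmz":39,"whd":86,"xgi":16,"y":47},"s":12,"x":{"f":28,"h":46,"ulw":34,"x":51},"y":40}
After op 9 (replace /l/whd 97): {"em":{"lm":19,"o":41},"l":{"b":63,"nmz":39,"whd":97,"xgi":16,"y":47},"s":12,"x":{"f":28,"h":46,"ulw":34,"x":51},"y":40}
After op 10 (remove /l/nmz): {"em":{"lm":19,"o":41},"l":{"b":63,"whd":97,"xgi":16,"y":47},"s":12,"x":{"f":28,"h":46,"ulw":34,"x":51},"y":40}
After op 11 (remove /l/b): {"em":{"lm":19,"o":41},"l":{"whd":97,"xgi":16,"y":47},"s":12,"x":{"f":28,"h":46,"ulw":34,"x":51},"y":40}
After op 12 (replace /l/y 37): {"em":{"lm":19,"o":41},"l":{"whd":97,"xgi":16,"y":37},"s":12,"x":{"f":28,"h":46,"ulw":34,"x":51},"y":40}
After op 13 (add /em/x 0): {"em":{"lm":19,"o":41,"x":0},"l":{"whd":97,"xgi":16,"y":37},"s":12,"x":{"f":28,"h":46,"ulw":34,"x":51},"y":40}
After op 14 (add /em/v 89): {"em":{"lm":19,"o":41,"v":89,"x":0},"l":{"whd":97,"xgi":16,"y":37},"s":12,"x":{"f":28,"h":46,"ulw":34,"x":51},"y":40}
After op 15 (replace /l 39): {"em":{"lm":19,"o":41,"v":89,"x":0},"l":39,"s":12,"x":{"f":28,"h":46,"ulw":34,"x":51},"y":40}
After op 16 (remove /em/lm): {"em":{"o":41,"v":89,"x":0},"l":39,"s":12,"x":{"f":28,"h":46,"ulw":34,"x":51},"y":40}
After op 17 (add /x/pvd 28): {"em":{"o":41,"v":89,"x":0},"l":39,"s":12,"x":{"f":28,"h":46,"pvd":28,"ulw":34,"x":51},"y":40}
After op 18 (add /em 21): {"em":21,"l":39,"s":12,"x":{"f":28,"h":46,"pvd":28,"ulw":34,"x":51},"y":40}
After op 19 (replace /x/h 84): {"em":21,"l":39,"s":12,"x":{"f":28,"h":84,"pvd":28,"ulw":34,"x":51},"y":40}
After op 20 (remove /x/f): {"em":21,"l":39,"s":12,"x":{"h":84,"pvd":28,"ulw":34,"x":51},"y":40}
After op 21 (add /x/ulw 14): {"em":21,"l":39,"s":12,"x":{"h":84,"pvd":28,"ulw":14,"x":51},"y":40}
After op 22 (add /hzp 82): {"em":21,"hzp":82,"l":39,"s":12,"x":{"h":84,"pvd":28,"ulw":14,"x":51},"y":40}
After op 23 (replace /em 71): {"em":71,"hzp":82,"l":39,"s":12,"x":{"h":84,"pvd":28,"ulw":14,"x":51},"y":40}
Size at the root: 6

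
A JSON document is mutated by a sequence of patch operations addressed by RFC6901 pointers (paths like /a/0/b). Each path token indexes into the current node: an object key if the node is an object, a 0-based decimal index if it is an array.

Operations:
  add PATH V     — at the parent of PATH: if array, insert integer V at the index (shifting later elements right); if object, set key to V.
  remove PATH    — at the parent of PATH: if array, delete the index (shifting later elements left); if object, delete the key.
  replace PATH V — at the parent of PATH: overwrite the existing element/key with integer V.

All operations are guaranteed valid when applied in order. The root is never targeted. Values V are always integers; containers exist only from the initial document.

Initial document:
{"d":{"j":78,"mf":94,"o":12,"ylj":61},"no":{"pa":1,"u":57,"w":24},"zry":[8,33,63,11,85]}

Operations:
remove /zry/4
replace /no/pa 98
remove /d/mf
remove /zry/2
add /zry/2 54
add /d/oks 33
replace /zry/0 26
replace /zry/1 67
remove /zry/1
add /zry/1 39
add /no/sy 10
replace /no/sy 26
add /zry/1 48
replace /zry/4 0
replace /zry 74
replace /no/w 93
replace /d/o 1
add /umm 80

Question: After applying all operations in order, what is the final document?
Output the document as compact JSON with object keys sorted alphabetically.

Answer: {"d":{"j":78,"o":1,"oks":33,"ylj":61},"no":{"pa":98,"sy":26,"u":57,"w":93},"umm":80,"zry":74}

Derivation:
After op 1 (remove /zry/4): {"d":{"j":78,"mf":94,"o":12,"ylj":61},"no":{"pa":1,"u":57,"w":24},"zry":[8,33,63,11]}
After op 2 (replace /no/pa 98): {"d":{"j":78,"mf":94,"o":12,"ylj":61},"no":{"pa":98,"u":57,"w":24},"zry":[8,33,63,11]}
After op 3 (remove /d/mf): {"d":{"j":78,"o":12,"ylj":61},"no":{"pa":98,"u":57,"w":24},"zry":[8,33,63,11]}
After op 4 (remove /zry/2): {"d":{"j":78,"o":12,"ylj":61},"no":{"pa":98,"u":57,"w":24},"zry":[8,33,11]}
After op 5 (add /zry/2 54): {"d":{"j":78,"o":12,"ylj":61},"no":{"pa":98,"u":57,"w":24},"zry":[8,33,54,11]}
After op 6 (add /d/oks 33): {"d":{"j":78,"o":12,"oks":33,"ylj":61},"no":{"pa":98,"u":57,"w":24},"zry":[8,33,54,11]}
After op 7 (replace /zry/0 26): {"d":{"j":78,"o":12,"oks":33,"ylj":61},"no":{"pa":98,"u":57,"w":24},"zry":[26,33,54,11]}
After op 8 (replace /zry/1 67): {"d":{"j":78,"o":12,"oks":33,"ylj":61},"no":{"pa":98,"u":57,"w":24},"zry":[26,67,54,11]}
After op 9 (remove /zry/1): {"d":{"j":78,"o":12,"oks":33,"ylj":61},"no":{"pa":98,"u":57,"w":24},"zry":[26,54,11]}
After op 10 (add /zry/1 39): {"d":{"j":78,"o":12,"oks":33,"ylj":61},"no":{"pa":98,"u":57,"w":24},"zry":[26,39,54,11]}
After op 11 (add /no/sy 10): {"d":{"j":78,"o":12,"oks":33,"ylj":61},"no":{"pa":98,"sy":10,"u":57,"w":24},"zry":[26,39,54,11]}
After op 12 (replace /no/sy 26): {"d":{"j":78,"o":12,"oks":33,"ylj":61},"no":{"pa":98,"sy":26,"u":57,"w":24},"zry":[26,39,54,11]}
After op 13 (add /zry/1 48): {"d":{"j":78,"o":12,"oks":33,"ylj":61},"no":{"pa":98,"sy":26,"u":57,"w":24},"zry":[26,48,39,54,11]}
After op 14 (replace /zry/4 0): {"d":{"j":78,"o":12,"oks":33,"ylj":61},"no":{"pa":98,"sy":26,"u":57,"w":24},"zry":[26,48,39,54,0]}
After op 15 (replace /zry 74): {"d":{"j":78,"o":12,"oks":33,"ylj":61},"no":{"pa":98,"sy":26,"u":57,"w":24},"zry":74}
After op 16 (replace /no/w 93): {"d":{"j":78,"o":12,"oks":33,"ylj":61},"no":{"pa":98,"sy":26,"u":57,"w":93},"zry":74}
After op 17 (replace /d/o 1): {"d":{"j":78,"o":1,"oks":33,"ylj":61},"no":{"pa":98,"sy":26,"u":57,"w":93},"zry":74}
After op 18 (add /umm 80): {"d":{"j":78,"o":1,"oks":33,"ylj":61},"no":{"pa":98,"sy":26,"u":57,"w":93},"umm":80,"zry":74}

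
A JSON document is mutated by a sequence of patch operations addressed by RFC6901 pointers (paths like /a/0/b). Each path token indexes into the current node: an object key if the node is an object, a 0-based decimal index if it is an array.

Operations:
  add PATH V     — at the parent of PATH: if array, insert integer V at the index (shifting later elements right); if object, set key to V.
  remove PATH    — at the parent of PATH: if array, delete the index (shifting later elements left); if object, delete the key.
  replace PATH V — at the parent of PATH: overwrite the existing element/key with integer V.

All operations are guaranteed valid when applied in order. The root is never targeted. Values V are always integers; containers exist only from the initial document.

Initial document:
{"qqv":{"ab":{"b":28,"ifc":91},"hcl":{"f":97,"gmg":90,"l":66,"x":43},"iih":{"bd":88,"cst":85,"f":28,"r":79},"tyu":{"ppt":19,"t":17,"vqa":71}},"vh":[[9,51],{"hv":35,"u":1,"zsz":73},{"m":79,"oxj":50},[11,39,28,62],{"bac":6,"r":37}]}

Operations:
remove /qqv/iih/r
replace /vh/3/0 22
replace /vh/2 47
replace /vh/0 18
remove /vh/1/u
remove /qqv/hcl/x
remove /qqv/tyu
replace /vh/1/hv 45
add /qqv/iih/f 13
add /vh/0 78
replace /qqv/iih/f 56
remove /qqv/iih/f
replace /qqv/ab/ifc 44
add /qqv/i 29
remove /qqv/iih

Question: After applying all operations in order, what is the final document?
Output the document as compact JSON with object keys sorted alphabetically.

Answer: {"qqv":{"ab":{"b":28,"ifc":44},"hcl":{"f":97,"gmg":90,"l":66},"i":29},"vh":[78,18,{"hv":45,"zsz":73},47,[22,39,28,62],{"bac":6,"r":37}]}

Derivation:
After op 1 (remove /qqv/iih/r): {"qqv":{"ab":{"b":28,"ifc":91},"hcl":{"f":97,"gmg":90,"l":66,"x":43},"iih":{"bd":88,"cst":85,"f":28},"tyu":{"ppt":19,"t":17,"vqa":71}},"vh":[[9,51],{"hv":35,"u":1,"zsz":73},{"m":79,"oxj":50},[11,39,28,62],{"bac":6,"r":37}]}
After op 2 (replace /vh/3/0 22): {"qqv":{"ab":{"b":28,"ifc":91},"hcl":{"f":97,"gmg":90,"l":66,"x":43},"iih":{"bd":88,"cst":85,"f":28},"tyu":{"ppt":19,"t":17,"vqa":71}},"vh":[[9,51],{"hv":35,"u":1,"zsz":73},{"m":79,"oxj":50},[22,39,28,62],{"bac":6,"r":37}]}
After op 3 (replace /vh/2 47): {"qqv":{"ab":{"b":28,"ifc":91},"hcl":{"f":97,"gmg":90,"l":66,"x":43},"iih":{"bd":88,"cst":85,"f":28},"tyu":{"ppt":19,"t":17,"vqa":71}},"vh":[[9,51],{"hv":35,"u":1,"zsz":73},47,[22,39,28,62],{"bac":6,"r":37}]}
After op 4 (replace /vh/0 18): {"qqv":{"ab":{"b":28,"ifc":91},"hcl":{"f":97,"gmg":90,"l":66,"x":43},"iih":{"bd":88,"cst":85,"f":28},"tyu":{"ppt":19,"t":17,"vqa":71}},"vh":[18,{"hv":35,"u":1,"zsz":73},47,[22,39,28,62],{"bac":6,"r":37}]}
After op 5 (remove /vh/1/u): {"qqv":{"ab":{"b":28,"ifc":91},"hcl":{"f":97,"gmg":90,"l":66,"x":43},"iih":{"bd":88,"cst":85,"f":28},"tyu":{"ppt":19,"t":17,"vqa":71}},"vh":[18,{"hv":35,"zsz":73},47,[22,39,28,62],{"bac":6,"r":37}]}
After op 6 (remove /qqv/hcl/x): {"qqv":{"ab":{"b":28,"ifc":91},"hcl":{"f":97,"gmg":90,"l":66},"iih":{"bd":88,"cst":85,"f":28},"tyu":{"ppt":19,"t":17,"vqa":71}},"vh":[18,{"hv":35,"zsz":73},47,[22,39,28,62],{"bac":6,"r":37}]}
After op 7 (remove /qqv/tyu): {"qqv":{"ab":{"b":28,"ifc":91},"hcl":{"f":97,"gmg":90,"l":66},"iih":{"bd":88,"cst":85,"f":28}},"vh":[18,{"hv":35,"zsz":73},47,[22,39,28,62],{"bac":6,"r":37}]}
After op 8 (replace /vh/1/hv 45): {"qqv":{"ab":{"b":28,"ifc":91},"hcl":{"f":97,"gmg":90,"l":66},"iih":{"bd":88,"cst":85,"f":28}},"vh":[18,{"hv":45,"zsz":73},47,[22,39,28,62],{"bac":6,"r":37}]}
After op 9 (add /qqv/iih/f 13): {"qqv":{"ab":{"b":28,"ifc":91},"hcl":{"f":97,"gmg":90,"l":66},"iih":{"bd":88,"cst":85,"f":13}},"vh":[18,{"hv":45,"zsz":73},47,[22,39,28,62],{"bac":6,"r":37}]}
After op 10 (add /vh/0 78): {"qqv":{"ab":{"b":28,"ifc":91},"hcl":{"f":97,"gmg":90,"l":66},"iih":{"bd":88,"cst":85,"f":13}},"vh":[78,18,{"hv":45,"zsz":73},47,[22,39,28,62],{"bac":6,"r":37}]}
After op 11 (replace /qqv/iih/f 56): {"qqv":{"ab":{"b":28,"ifc":91},"hcl":{"f":97,"gmg":90,"l":66},"iih":{"bd":88,"cst":85,"f":56}},"vh":[78,18,{"hv":45,"zsz":73},47,[22,39,28,62],{"bac":6,"r":37}]}
After op 12 (remove /qqv/iih/f): {"qqv":{"ab":{"b":28,"ifc":91},"hcl":{"f":97,"gmg":90,"l":66},"iih":{"bd":88,"cst":85}},"vh":[78,18,{"hv":45,"zsz":73},47,[22,39,28,62],{"bac":6,"r":37}]}
After op 13 (replace /qqv/ab/ifc 44): {"qqv":{"ab":{"b":28,"ifc":44},"hcl":{"f":97,"gmg":90,"l":66},"iih":{"bd":88,"cst":85}},"vh":[78,18,{"hv":45,"zsz":73},47,[22,39,28,62],{"bac":6,"r":37}]}
After op 14 (add /qqv/i 29): {"qqv":{"ab":{"b":28,"ifc":44},"hcl":{"f":97,"gmg":90,"l":66},"i":29,"iih":{"bd":88,"cst":85}},"vh":[78,18,{"hv":45,"zsz":73},47,[22,39,28,62],{"bac":6,"r":37}]}
After op 15 (remove /qqv/iih): {"qqv":{"ab":{"b":28,"ifc":44},"hcl":{"f":97,"gmg":90,"l":66},"i":29},"vh":[78,18,{"hv":45,"zsz":73},47,[22,39,28,62],{"bac":6,"r":37}]}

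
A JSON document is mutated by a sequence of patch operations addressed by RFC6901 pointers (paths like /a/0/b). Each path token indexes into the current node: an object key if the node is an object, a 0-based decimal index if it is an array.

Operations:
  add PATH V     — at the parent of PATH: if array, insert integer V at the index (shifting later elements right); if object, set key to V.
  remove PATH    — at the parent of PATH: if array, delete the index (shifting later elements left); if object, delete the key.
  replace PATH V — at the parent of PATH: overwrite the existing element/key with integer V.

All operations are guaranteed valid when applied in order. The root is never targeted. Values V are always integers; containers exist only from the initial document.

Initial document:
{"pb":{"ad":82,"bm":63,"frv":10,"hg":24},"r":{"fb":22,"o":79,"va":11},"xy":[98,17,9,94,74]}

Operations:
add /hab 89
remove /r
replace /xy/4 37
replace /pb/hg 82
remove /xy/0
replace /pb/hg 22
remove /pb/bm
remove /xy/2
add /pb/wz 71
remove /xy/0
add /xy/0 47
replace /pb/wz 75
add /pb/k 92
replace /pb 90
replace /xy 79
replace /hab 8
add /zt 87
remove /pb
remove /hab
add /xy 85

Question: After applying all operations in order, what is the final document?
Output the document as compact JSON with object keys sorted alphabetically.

After op 1 (add /hab 89): {"hab":89,"pb":{"ad":82,"bm":63,"frv":10,"hg":24},"r":{"fb":22,"o":79,"va":11},"xy":[98,17,9,94,74]}
After op 2 (remove /r): {"hab":89,"pb":{"ad":82,"bm":63,"frv":10,"hg":24},"xy":[98,17,9,94,74]}
After op 3 (replace /xy/4 37): {"hab":89,"pb":{"ad":82,"bm":63,"frv":10,"hg":24},"xy":[98,17,9,94,37]}
After op 4 (replace /pb/hg 82): {"hab":89,"pb":{"ad":82,"bm":63,"frv":10,"hg":82},"xy":[98,17,9,94,37]}
After op 5 (remove /xy/0): {"hab":89,"pb":{"ad":82,"bm":63,"frv":10,"hg":82},"xy":[17,9,94,37]}
After op 6 (replace /pb/hg 22): {"hab":89,"pb":{"ad":82,"bm":63,"frv":10,"hg":22},"xy":[17,9,94,37]}
After op 7 (remove /pb/bm): {"hab":89,"pb":{"ad":82,"frv":10,"hg":22},"xy":[17,9,94,37]}
After op 8 (remove /xy/2): {"hab":89,"pb":{"ad":82,"frv":10,"hg":22},"xy":[17,9,37]}
After op 9 (add /pb/wz 71): {"hab":89,"pb":{"ad":82,"frv":10,"hg":22,"wz":71},"xy":[17,9,37]}
After op 10 (remove /xy/0): {"hab":89,"pb":{"ad":82,"frv":10,"hg":22,"wz":71},"xy":[9,37]}
After op 11 (add /xy/0 47): {"hab":89,"pb":{"ad":82,"frv":10,"hg":22,"wz":71},"xy":[47,9,37]}
After op 12 (replace /pb/wz 75): {"hab":89,"pb":{"ad":82,"frv":10,"hg":22,"wz":75},"xy":[47,9,37]}
After op 13 (add /pb/k 92): {"hab":89,"pb":{"ad":82,"frv":10,"hg":22,"k":92,"wz":75},"xy":[47,9,37]}
After op 14 (replace /pb 90): {"hab":89,"pb":90,"xy":[47,9,37]}
After op 15 (replace /xy 79): {"hab":89,"pb":90,"xy":79}
After op 16 (replace /hab 8): {"hab":8,"pb":90,"xy":79}
After op 17 (add /zt 87): {"hab":8,"pb":90,"xy":79,"zt":87}
After op 18 (remove /pb): {"hab":8,"xy":79,"zt":87}
After op 19 (remove /hab): {"xy":79,"zt":87}
After op 20 (add /xy 85): {"xy":85,"zt":87}

Answer: {"xy":85,"zt":87}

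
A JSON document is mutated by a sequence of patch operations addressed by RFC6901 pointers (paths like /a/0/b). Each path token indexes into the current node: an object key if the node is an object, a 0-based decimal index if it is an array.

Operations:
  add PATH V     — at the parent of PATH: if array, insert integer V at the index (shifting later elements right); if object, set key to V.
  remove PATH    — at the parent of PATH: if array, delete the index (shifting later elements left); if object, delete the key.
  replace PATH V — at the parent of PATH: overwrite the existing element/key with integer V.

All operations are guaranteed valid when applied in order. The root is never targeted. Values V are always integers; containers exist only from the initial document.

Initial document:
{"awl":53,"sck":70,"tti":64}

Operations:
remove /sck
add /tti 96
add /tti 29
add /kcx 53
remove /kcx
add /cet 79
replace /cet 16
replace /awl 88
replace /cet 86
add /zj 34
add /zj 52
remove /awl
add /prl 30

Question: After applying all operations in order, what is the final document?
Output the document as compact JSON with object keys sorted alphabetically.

Answer: {"cet":86,"prl":30,"tti":29,"zj":52}

Derivation:
After op 1 (remove /sck): {"awl":53,"tti":64}
After op 2 (add /tti 96): {"awl":53,"tti":96}
After op 3 (add /tti 29): {"awl":53,"tti":29}
After op 4 (add /kcx 53): {"awl":53,"kcx":53,"tti":29}
After op 5 (remove /kcx): {"awl":53,"tti":29}
After op 6 (add /cet 79): {"awl":53,"cet":79,"tti":29}
After op 7 (replace /cet 16): {"awl":53,"cet":16,"tti":29}
After op 8 (replace /awl 88): {"awl":88,"cet":16,"tti":29}
After op 9 (replace /cet 86): {"awl":88,"cet":86,"tti":29}
After op 10 (add /zj 34): {"awl":88,"cet":86,"tti":29,"zj":34}
After op 11 (add /zj 52): {"awl":88,"cet":86,"tti":29,"zj":52}
After op 12 (remove /awl): {"cet":86,"tti":29,"zj":52}
After op 13 (add /prl 30): {"cet":86,"prl":30,"tti":29,"zj":52}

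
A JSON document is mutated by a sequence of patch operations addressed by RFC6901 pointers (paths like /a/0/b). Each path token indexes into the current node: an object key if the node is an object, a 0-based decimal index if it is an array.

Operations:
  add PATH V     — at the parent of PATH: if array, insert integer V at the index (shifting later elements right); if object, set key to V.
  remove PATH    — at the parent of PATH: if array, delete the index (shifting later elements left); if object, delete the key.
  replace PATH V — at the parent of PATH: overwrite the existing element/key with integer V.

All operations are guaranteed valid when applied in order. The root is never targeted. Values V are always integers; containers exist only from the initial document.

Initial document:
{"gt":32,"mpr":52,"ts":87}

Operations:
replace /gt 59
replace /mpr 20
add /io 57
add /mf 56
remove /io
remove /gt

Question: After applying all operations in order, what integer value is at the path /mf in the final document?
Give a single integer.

Answer: 56

Derivation:
After op 1 (replace /gt 59): {"gt":59,"mpr":52,"ts":87}
After op 2 (replace /mpr 20): {"gt":59,"mpr":20,"ts":87}
After op 3 (add /io 57): {"gt":59,"io":57,"mpr":20,"ts":87}
After op 4 (add /mf 56): {"gt":59,"io":57,"mf":56,"mpr":20,"ts":87}
After op 5 (remove /io): {"gt":59,"mf":56,"mpr":20,"ts":87}
After op 6 (remove /gt): {"mf":56,"mpr":20,"ts":87}
Value at /mf: 56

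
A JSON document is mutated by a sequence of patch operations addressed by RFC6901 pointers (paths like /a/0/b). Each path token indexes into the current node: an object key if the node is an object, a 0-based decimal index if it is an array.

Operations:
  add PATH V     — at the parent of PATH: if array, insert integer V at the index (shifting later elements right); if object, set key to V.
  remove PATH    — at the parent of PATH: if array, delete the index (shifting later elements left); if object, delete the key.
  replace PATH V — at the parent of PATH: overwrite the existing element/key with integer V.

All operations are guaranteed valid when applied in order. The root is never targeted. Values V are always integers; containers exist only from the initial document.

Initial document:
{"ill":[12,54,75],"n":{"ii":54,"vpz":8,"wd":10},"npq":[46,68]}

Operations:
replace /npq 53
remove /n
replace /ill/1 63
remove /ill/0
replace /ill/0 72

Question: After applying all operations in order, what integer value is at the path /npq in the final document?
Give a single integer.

After op 1 (replace /npq 53): {"ill":[12,54,75],"n":{"ii":54,"vpz":8,"wd":10},"npq":53}
After op 2 (remove /n): {"ill":[12,54,75],"npq":53}
After op 3 (replace /ill/1 63): {"ill":[12,63,75],"npq":53}
After op 4 (remove /ill/0): {"ill":[63,75],"npq":53}
After op 5 (replace /ill/0 72): {"ill":[72,75],"npq":53}
Value at /npq: 53

Answer: 53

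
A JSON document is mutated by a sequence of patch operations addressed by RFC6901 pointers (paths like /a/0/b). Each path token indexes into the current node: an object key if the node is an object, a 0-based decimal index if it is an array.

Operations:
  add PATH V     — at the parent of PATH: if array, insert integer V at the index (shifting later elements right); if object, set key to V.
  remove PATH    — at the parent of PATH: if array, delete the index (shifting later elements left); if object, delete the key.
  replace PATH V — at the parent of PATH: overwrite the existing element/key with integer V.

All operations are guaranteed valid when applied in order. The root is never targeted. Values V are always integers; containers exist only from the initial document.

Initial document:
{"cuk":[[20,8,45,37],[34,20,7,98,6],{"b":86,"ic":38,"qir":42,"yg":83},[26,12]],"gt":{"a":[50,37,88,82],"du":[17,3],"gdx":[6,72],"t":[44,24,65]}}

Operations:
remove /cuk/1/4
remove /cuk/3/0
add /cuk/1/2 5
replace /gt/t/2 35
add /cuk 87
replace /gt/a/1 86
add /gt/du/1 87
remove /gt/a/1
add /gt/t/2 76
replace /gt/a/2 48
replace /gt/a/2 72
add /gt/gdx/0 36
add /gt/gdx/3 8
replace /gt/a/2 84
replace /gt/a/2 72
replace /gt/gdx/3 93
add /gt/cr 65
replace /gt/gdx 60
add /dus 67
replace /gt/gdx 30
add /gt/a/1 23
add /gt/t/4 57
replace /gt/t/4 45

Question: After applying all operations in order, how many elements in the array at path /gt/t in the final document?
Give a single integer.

Answer: 5

Derivation:
After op 1 (remove /cuk/1/4): {"cuk":[[20,8,45,37],[34,20,7,98],{"b":86,"ic":38,"qir":42,"yg":83},[26,12]],"gt":{"a":[50,37,88,82],"du":[17,3],"gdx":[6,72],"t":[44,24,65]}}
After op 2 (remove /cuk/3/0): {"cuk":[[20,8,45,37],[34,20,7,98],{"b":86,"ic":38,"qir":42,"yg":83},[12]],"gt":{"a":[50,37,88,82],"du":[17,3],"gdx":[6,72],"t":[44,24,65]}}
After op 3 (add /cuk/1/2 5): {"cuk":[[20,8,45,37],[34,20,5,7,98],{"b":86,"ic":38,"qir":42,"yg":83},[12]],"gt":{"a":[50,37,88,82],"du":[17,3],"gdx":[6,72],"t":[44,24,65]}}
After op 4 (replace /gt/t/2 35): {"cuk":[[20,8,45,37],[34,20,5,7,98],{"b":86,"ic":38,"qir":42,"yg":83},[12]],"gt":{"a":[50,37,88,82],"du":[17,3],"gdx":[6,72],"t":[44,24,35]}}
After op 5 (add /cuk 87): {"cuk":87,"gt":{"a":[50,37,88,82],"du":[17,3],"gdx":[6,72],"t":[44,24,35]}}
After op 6 (replace /gt/a/1 86): {"cuk":87,"gt":{"a":[50,86,88,82],"du":[17,3],"gdx":[6,72],"t":[44,24,35]}}
After op 7 (add /gt/du/1 87): {"cuk":87,"gt":{"a":[50,86,88,82],"du":[17,87,3],"gdx":[6,72],"t":[44,24,35]}}
After op 8 (remove /gt/a/1): {"cuk":87,"gt":{"a":[50,88,82],"du":[17,87,3],"gdx":[6,72],"t":[44,24,35]}}
After op 9 (add /gt/t/2 76): {"cuk":87,"gt":{"a":[50,88,82],"du":[17,87,3],"gdx":[6,72],"t":[44,24,76,35]}}
After op 10 (replace /gt/a/2 48): {"cuk":87,"gt":{"a":[50,88,48],"du":[17,87,3],"gdx":[6,72],"t":[44,24,76,35]}}
After op 11 (replace /gt/a/2 72): {"cuk":87,"gt":{"a":[50,88,72],"du":[17,87,3],"gdx":[6,72],"t":[44,24,76,35]}}
After op 12 (add /gt/gdx/0 36): {"cuk":87,"gt":{"a":[50,88,72],"du":[17,87,3],"gdx":[36,6,72],"t":[44,24,76,35]}}
After op 13 (add /gt/gdx/3 8): {"cuk":87,"gt":{"a":[50,88,72],"du":[17,87,3],"gdx":[36,6,72,8],"t":[44,24,76,35]}}
After op 14 (replace /gt/a/2 84): {"cuk":87,"gt":{"a":[50,88,84],"du":[17,87,3],"gdx":[36,6,72,8],"t":[44,24,76,35]}}
After op 15 (replace /gt/a/2 72): {"cuk":87,"gt":{"a":[50,88,72],"du":[17,87,3],"gdx":[36,6,72,8],"t":[44,24,76,35]}}
After op 16 (replace /gt/gdx/3 93): {"cuk":87,"gt":{"a":[50,88,72],"du":[17,87,3],"gdx":[36,6,72,93],"t":[44,24,76,35]}}
After op 17 (add /gt/cr 65): {"cuk":87,"gt":{"a":[50,88,72],"cr":65,"du":[17,87,3],"gdx":[36,6,72,93],"t":[44,24,76,35]}}
After op 18 (replace /gt/gdx 60): {"cuk":87,"gt":{"a":[50,88,72],"cr":65,"du":[17,87,3],"gdx":60,"t":[44,24,76,35]}}
After op 19 (add /dus 67): {"cuk":87,"dus":67,"gt":{"a":[50,88,72],"cr":65,"du":[17,87,3],"gdx":60,"t":[44,24,76,35]}}
After op 20 (replace /gt/gdx 30): {"cuk":87,"dus":67,"gt":{"a":[50,88,72],"cr":65,"du":[17,87,3],"gdx":30,"t":[44,24,76,35]}}
After op 21 (add /gt/a/1 23): {"cuk":87,"dus":67,"gt":{"a":[50,23,88,72],"cr":65,"du":[17,87,3],"gdx":30,"t":[44,24,76,35]}}
After op 22 (add /gt/t/4 57): {"cuk":87,"dus":67,"gt":{"a":[50,23,88,72],"cr":65,"du":[17,87,3],"gdx":30,"t":[44,24,76,35,57]}}
After op 23 (replace /gt/t/4 45): {"cuk":87,"dus":67,"gt":{"a":[50,23,88,72],"cr":65,"du":[17,87,3],"gdx":30,"t":[44,24,76,35,45]}}
Size at path /gt/t: 5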